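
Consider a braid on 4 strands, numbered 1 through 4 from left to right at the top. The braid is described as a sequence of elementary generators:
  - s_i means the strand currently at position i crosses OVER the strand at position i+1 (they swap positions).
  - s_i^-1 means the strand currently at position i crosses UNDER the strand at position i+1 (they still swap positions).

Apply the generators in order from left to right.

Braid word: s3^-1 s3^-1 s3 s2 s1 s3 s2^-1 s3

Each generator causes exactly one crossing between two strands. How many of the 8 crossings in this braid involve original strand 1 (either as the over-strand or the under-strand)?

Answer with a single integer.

Answer: 3

Derivation:
Gen 1: crossing 3x4. Involves strand 1? no. Count so far: 0
Gen 2: crossing 4x3. Involves strand 1? no. Count so far: 0
Gen 3: crossing 3x4. Involves strand 1? no. Count so far: 0
Gen 4: crossing 2x4. Involves strand 1? no. Count so far: 0
Gen 5: crossing 1x4. Involves strand 1? yes. Count so far: 1
Gen 6: crossing 2x3. Involves strand 1? no. Count so far: 1
Gen 7: crossing 1x3. Involves strand 1? yes. Count so far: 2
Gen 8: crossing 1x2. Involves strand 1? yes. Count so far: 3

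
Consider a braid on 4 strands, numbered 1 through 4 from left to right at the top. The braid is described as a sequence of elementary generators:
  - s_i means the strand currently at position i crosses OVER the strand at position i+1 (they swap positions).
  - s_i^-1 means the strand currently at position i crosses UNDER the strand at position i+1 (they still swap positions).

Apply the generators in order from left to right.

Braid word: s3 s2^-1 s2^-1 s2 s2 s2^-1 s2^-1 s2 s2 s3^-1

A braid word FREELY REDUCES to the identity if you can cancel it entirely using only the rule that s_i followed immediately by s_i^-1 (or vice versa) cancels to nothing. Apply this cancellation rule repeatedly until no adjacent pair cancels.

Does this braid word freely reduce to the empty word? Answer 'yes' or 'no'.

Answer: yes

Derivation:
Gen 1 (s3): push. Stack: [s3]
Gen 2 (s2^-1): push. Stack: [s3 s2^-1]
Gen 3 (s2^-1): push. Stack: [s3 s2^-1 s2^-1]
Gen 4 (s2): cancels prior s2^-1. Stack: [s3 s2^-1]
Gen 5 (s2): cancels prior s2^-1. Stack: [s3]
Gen 6 (s2^-1): push. Stack: [s3 s2^-1]
Gen 7 (s2^-1): push. Stack: [s3 s2^-1 s2^-1]
Gen 8 (s2): cancels prior s2^-1. Stack: [s3 s2^-1]
Gen 9 (s2): cancels prior s2^-1. Stack: [s3]
Gen 10 (s3^-1): cancels prior s3. Stack: []
Reduced word: (empty)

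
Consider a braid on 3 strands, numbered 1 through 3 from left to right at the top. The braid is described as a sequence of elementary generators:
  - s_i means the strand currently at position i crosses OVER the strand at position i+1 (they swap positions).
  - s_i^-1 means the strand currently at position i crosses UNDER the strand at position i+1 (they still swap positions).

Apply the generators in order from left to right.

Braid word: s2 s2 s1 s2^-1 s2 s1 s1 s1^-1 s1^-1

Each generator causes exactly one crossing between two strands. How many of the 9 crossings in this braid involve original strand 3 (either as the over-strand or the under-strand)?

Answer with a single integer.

Gen 1: crossing 2x3. Involves strand 3? yes. Count so far: 1
Gen 2: crossing 3x2. Involves strand 3? yes. Count so far: 2
Gen 3: crossing 1x2. Involves strand 3? no. Count so far: 2
Gen 4: crossing 1x3. Involves strand 3? yes. Count so far: 3
Gen 5: crossing 3x1. Involves strand 3? yes. Count so far: 4
Gen 6: crossing 2x1. Involves strand 3? no. Count so far: 4
Gen 7: crossing 1x2. Involves strand 3? no. Count so far: 4
Gen 8: crossing 2x1. Involves strand 3? no. Count so far: 4
Gen 9: crossing 1x2. Involves strand 3? no. Count so far: 4

Answer: 4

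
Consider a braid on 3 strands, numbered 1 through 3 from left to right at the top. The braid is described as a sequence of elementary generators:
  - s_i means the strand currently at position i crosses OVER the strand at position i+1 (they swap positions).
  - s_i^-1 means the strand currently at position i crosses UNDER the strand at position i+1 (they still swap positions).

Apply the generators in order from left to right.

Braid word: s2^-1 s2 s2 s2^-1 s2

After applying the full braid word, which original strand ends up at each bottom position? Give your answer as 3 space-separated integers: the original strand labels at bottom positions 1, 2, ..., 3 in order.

Answer: 1 3 2

Derivation:
Gen 1 (s2^-1): strand 2 crosses under strand 3. Perm now: [1 3 2]
Gen 2 (s2): strand 3 crosses over strand 2. Perm now: [1 2 3]
Gen 3 (s2): strand 2 crosses over strand 3. Perm now: [1 3 2]
Gen 4 (s2^-1): strand 3 crosses under strand 2. Perm now: [1 2 3]
Gen 5 (s2): strand 2 crosses over strand 3. Perm now: [1 3 2]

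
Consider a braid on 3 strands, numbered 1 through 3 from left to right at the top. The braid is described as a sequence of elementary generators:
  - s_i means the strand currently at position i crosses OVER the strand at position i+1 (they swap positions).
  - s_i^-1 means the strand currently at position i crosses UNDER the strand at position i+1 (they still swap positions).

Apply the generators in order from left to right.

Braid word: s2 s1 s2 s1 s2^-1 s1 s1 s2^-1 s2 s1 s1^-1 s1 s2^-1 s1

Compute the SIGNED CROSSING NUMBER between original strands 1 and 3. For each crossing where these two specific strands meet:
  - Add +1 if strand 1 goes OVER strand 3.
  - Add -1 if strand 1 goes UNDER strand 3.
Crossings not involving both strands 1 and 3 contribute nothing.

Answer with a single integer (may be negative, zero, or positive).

Gen 1: crossing 2x3. Both 1&3? no. Sum: 0
Gen 2: 1 over 3. Both 1&3? yes. Contrib: +1. Sum: 1
Gen 3: crossing 1x2. Both 1&3? no. Sum: 1
Gen 4: crossing 3x2. Both 1&3? no. Sum: 1
Gen 5: 3 under 1. Both 1&3? yes. Contrib: +1. Sum: 2
Gen 6: crossing 2x1. Both 1&3? no. Sum: 2
Gen 7: crossing 1x2. Both 1&3? no. Sum: 2
Gen 8: 1 under 3. Both 1&3? yes. Contrib: -1. Sum: 1
Gen 9: 3 over 1. Both 1&3? yes. Contrib: -1. Sum: 0
Gen 10: crossing 2x1. Both 1&3? no. Sum: 0
Gen 11: crossing 1x2. Both 1&3? no. Sum: 0
Gen 12: crossing 2x1. Both 1&3? no. Sum: 0
Gen 13: crossing 2x3. Both 1&3? no. Sum: 0
Gen 14: 1 over 3. Both 1&3? yes. Contrib: +1. Sum: 1

Answer: 1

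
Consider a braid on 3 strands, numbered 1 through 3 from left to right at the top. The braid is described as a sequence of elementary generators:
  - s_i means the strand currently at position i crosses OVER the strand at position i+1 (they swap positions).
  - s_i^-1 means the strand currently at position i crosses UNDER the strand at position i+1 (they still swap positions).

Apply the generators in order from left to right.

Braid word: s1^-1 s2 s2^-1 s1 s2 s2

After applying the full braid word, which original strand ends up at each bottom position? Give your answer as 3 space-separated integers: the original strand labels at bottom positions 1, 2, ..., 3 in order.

Answer: 1 2 3

Derivation:
Gen 1 (s1^-1): strand 1 crosses under strand 2. Perm now: [2 1 3]
Gen 2 (s2): strand 1 crosses over strand 3. Perm now: [2 3 1]
Gen 3 (s2^-1): strand 3 crosses under strand 1. Perm now: [2 1 3]
Gen 4 (s1): strand 2 crosses over strand 1. Perm now: [1 2 3]
Gen 5 (s2): strand 2 crosses over strand 3. Perm now: [1 3 2]
Gen 6 (s2): strand 3 crosses over strand 2. Perm now: [1 2 3]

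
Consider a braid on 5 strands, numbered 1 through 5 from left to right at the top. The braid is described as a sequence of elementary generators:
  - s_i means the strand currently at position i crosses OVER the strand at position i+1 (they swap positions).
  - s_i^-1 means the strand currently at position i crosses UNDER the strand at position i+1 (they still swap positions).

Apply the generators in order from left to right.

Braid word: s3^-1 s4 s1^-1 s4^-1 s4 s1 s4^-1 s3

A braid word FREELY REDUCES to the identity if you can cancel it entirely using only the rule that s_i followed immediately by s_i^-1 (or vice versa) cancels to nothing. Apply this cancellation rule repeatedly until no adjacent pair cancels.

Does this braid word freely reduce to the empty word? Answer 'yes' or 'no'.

Gen 1 (s3^-1): push. Stack: [s3^-1]
Gen 2 (s4): push. Stack: [s3^-1 s4]
Gen 3 (s1^-1): push. Stack: [s3^-1 s4 s1^-1]
Gen 4 (s4^-1): push. Stack: [s3^-1 s4 s1^-1 s4^-1]
Gen 5 (s4): cancels prior s4^-1. Stack: [s3^-1 s4 s1^-1]
Gen 6 (s1): cancels prior s1^-1. Stack: [s3^-1 s4]
Gen 7 (s4^-1): cancels prior s4. Stack: [s3^-1]
Gen 8 (s3): cancels prior s3^-1. Stack: []
Reduced word: (empty)

Answer: yes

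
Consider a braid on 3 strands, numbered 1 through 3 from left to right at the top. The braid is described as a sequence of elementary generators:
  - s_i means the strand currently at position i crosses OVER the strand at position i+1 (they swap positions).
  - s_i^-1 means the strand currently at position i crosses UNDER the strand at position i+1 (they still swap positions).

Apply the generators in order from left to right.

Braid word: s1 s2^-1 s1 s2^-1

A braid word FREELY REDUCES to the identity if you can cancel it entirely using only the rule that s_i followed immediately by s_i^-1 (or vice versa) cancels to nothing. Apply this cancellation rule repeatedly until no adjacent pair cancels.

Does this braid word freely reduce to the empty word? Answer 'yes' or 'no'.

Answer: no

Derivation:
Gen 1 (s1): push. Stack: [s1]
Gen 2 (s2^-1): push. Stack: [s1 s2^-1]
Gen 3 (s1): push. Stack: [s1 s2^-1 s1]
Gen 4 (s2^-1): push. Stack: [s1 s2^-1 s1 s2^-1]
Reduced word: s1 s2^-1 s1 s2^-1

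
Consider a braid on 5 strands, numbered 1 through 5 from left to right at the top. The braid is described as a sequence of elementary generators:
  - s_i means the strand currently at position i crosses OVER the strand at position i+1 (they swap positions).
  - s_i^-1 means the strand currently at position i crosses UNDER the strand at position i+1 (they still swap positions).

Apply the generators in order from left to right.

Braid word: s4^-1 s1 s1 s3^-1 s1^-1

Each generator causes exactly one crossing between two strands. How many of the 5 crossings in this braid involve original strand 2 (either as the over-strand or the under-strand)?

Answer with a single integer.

Gen 1: crossing 4x5. Involves strand 2? no. Count so far: 0
Gen 2: crossing 1x2. Involves strand 2? yes. Count so far: 1
Gen 3: crossing 2x1. Involves strand 2? yes. Count so far: 2
Gen 4: crossing 3x5. Involves strand 2? no. Count so far: 2
Gen 5: crossing 1x2. Involves strand 2? yes. Count so far: 3

Answer: 3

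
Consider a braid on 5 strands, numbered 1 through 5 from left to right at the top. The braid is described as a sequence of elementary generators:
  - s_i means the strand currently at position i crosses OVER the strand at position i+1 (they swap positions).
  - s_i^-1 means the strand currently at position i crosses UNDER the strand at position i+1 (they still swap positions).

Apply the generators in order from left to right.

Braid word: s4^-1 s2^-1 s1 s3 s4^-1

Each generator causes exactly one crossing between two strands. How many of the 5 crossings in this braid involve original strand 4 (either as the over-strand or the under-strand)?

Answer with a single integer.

Gen 1: crossing 4x5. Involves strand 4? yes. Count so far: 1
Gen 2: crossing 2x3. Involves strand 4? no. Count so far: 1
Gen 3: crossing 1x3. Involves strand 4? no. Count so far: 1
Gen 4: crossing 2x5. Involves strand 4? no. Count so far: 1
Gen 5: crossing 2x4. Involves strand 4? yes. Count so far: 2

Answer: 2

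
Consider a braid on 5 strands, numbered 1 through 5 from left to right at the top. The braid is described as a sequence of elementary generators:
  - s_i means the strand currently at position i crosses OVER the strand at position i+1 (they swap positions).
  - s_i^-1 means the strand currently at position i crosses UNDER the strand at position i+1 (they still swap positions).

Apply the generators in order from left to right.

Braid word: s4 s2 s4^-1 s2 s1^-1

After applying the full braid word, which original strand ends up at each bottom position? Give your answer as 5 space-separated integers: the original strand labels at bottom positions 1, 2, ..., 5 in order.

Gen 1 (s4): strand 4 crosses over strand 5. Perm now: [1 2 3 5 4]
Gen 2 (s2): strand 2 crosses over strand 3. Perm now: [1 3 2 5 4]
Gen 3 (s4^-1): strand 5 crosses under strand 4. Perm now: [1 3 2 4 5]
Gen 4 (s2): strand 3 crosses over strand 2. Perm now: [1 2 3 4 5]
Gen 5 (s1^-1): strand 1 crosses under strand 2. Perm now: [2 1 3 4 5]

Answer: 2 1 3 4 5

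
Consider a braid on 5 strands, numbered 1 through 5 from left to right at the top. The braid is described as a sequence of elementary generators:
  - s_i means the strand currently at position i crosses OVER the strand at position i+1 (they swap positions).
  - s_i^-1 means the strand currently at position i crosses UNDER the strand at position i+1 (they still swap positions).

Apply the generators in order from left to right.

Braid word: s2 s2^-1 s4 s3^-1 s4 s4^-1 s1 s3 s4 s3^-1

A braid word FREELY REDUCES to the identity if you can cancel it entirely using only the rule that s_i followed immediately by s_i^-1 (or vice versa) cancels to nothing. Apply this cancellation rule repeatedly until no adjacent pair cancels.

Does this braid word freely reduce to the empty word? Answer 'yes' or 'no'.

Answer: no

Derivation:
Gen 1 (s2): push. Stack: [s2]
Gen 2 (s2^-1): cancels prior s2. Stack: []
Gen 3 (s4): push. Stack: [s4]
Gen 4 (s3^-1): push. Stack: [s4 s3^-1]
Gen 5 (s4): push. Stack: [s4 s3^-1 s4]
Gen 6 (s4^-1): cancels prior s4. Stack: [s4 s3^-1]
Gen 7 (s1): push. Stack: [s4 s3^-1 s1]
Gen 8 (s3): push. Stack: [s4 s3^-1 s1 s3]
Gen 9 (s4): push. Stack: [s4 s3^-1 s1 s3 s4]
Gen 10 (s3^-1): push. Stack: [s4 s3^-1 s1 s3 s4 s3^-1]
Reduced word: s4 s3^-1 s1 s3 s4 s3^-1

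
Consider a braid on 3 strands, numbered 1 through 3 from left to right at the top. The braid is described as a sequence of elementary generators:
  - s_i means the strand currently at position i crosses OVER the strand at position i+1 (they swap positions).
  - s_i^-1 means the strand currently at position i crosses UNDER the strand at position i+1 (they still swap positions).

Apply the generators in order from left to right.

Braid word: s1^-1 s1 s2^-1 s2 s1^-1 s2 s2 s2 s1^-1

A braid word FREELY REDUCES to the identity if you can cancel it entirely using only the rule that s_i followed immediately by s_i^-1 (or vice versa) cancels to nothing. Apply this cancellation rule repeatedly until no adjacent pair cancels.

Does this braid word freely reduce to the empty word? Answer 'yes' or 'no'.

Answer: no

Derivation:
Gen 1 (s1^-1): push. Stack: [s1^-1]
Gen 2 (s1): cancels prior s1^-1. Stack: []
Gen 3 (s2^-1): push. Stack: [s2^-1]
Gen 4 (s2): cancels prior s2^-1. Stack: []
Gen 5 (s1^-1): push. Stack: [s1^-1]
Gen 6 (s2): push. Stack: [s1^-1 s2]
Gen 7 (s2): push. Stack: [s1^-1 s2 s2]
Gen 8 (s2): push. Stack: [s1^-1 s2 s2 s2]
Gen 9 (s1^-1): push. Stack: [s1^-1 s2 s2 s2 s1^-1]
Reduced word: s1^-1 s2 s2 s2 s1^-1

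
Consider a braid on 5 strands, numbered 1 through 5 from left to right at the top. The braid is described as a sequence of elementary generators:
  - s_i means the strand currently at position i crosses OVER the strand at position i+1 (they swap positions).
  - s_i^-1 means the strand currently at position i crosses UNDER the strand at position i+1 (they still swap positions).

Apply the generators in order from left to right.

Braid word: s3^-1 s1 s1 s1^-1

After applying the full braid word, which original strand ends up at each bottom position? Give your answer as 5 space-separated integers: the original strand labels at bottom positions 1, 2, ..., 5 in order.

Gen 1 (s3^-1): strand 3 crosses under strand 4. Perm now: [1 2 4 3 5]
Gen 2 (s1): strand 1 crosses over strand 2. Perm now: [2 1 4 3 5]
Gen 3 (s1): strand 2 crosses over strand 1. Perm now: [1 2 4 3 5]
Gen 4 (s1^-1): strand 1 crosses under strand 2. Perm now: [2 1 4 3 5]

Answer: 2 1 4 3 5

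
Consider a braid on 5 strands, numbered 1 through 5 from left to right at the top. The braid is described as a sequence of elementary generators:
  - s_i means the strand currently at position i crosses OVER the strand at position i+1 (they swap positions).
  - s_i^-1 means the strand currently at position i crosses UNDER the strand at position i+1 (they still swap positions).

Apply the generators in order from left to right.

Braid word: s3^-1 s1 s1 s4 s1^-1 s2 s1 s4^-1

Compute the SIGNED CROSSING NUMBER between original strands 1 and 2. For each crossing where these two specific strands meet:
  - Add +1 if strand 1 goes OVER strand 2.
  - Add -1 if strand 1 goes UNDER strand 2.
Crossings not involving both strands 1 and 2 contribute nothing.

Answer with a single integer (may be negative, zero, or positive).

Gen 1: crossing 3x4. Both 1&2? no. Sum: 0
Gen 2: 1 over 2. Both 1&2? yes. Contrib: +1. Sum: 1
Gen 3: 2 over 1. Both 1&2? yes. Contrib: -1. Sum: 0
Gen 4: crossing 3x5. Both 1&2? no. Sum: 0
Gen 5: 1 under 2. Both 1&2? yes. Contrib: -1. Sum: -1
Gen 6: crossing 1x4. Both 1&2? no. Sum: -1
Gen 7: crossing 2x4. Both 1&2? no. Sum: -1
Gen 8: crossing 5x3. Both 1&2? no. Sum: -1

Answer: -1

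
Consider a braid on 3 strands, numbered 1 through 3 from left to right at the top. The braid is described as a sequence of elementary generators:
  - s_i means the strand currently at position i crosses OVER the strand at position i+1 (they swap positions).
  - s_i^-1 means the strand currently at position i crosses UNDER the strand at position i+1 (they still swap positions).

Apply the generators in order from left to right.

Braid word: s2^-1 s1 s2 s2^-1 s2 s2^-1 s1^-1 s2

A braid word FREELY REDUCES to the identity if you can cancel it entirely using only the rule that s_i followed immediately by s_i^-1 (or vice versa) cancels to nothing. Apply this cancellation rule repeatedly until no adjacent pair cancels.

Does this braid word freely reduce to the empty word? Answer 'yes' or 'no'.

Answer: yes

Derivation:
Gen 1 (s2^-1): push. Stack: [s2^-1]
Gen 2 (s1): push. Stack: [s2^-1 s1]
Gen 3 (s2): push. Stack: [s2^-1 s1 s2]
Gen 4 (s2^-1): cancels prior s2. Stack: [s2^-1 s1]
Gen 5 (s2): push. Stack: [s2^-1 s1 s2]
Gen 6 (s2^-1): cancels prior s2. Stack: [s2^-1 s1]
Gen 7 (s1^-1): cancels prior s1. Stack: [s2^-1]
Gen 8 (s2): cancels prior s2^-1. Stack: []
Reduced word: (empty)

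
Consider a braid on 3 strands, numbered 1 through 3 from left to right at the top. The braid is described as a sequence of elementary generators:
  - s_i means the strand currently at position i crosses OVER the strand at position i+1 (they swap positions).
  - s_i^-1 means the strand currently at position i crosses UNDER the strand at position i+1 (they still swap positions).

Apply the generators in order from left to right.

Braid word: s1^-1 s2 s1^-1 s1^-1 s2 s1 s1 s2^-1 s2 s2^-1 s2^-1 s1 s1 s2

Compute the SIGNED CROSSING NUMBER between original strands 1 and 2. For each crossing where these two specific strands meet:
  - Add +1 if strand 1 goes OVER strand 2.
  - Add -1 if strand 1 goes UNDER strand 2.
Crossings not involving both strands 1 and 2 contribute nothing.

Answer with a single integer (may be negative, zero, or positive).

Answer: -1

Derivation:
Gen 1: 1 under 2. Both 1&2? yes. Contrib: -1. Sum: -1
Gen 2: crossing 1x3. Both 1&2? no. Sum: -1
Gen 3: crossing 2x3. Both 1&2? no. Sum: -1
Gen 4: crossing 3x2. Both 1&2? no. Sum: -1
Gen 5: crossing 3x1. Both 1&2? no. Sum: -1
Gen 6: 2 over 1. Both 1&2? yes. Contrib: -1. Sum: -2
Gen 7: 1 over 2. Both 1&2? yes. Contrib: +1. Sum: -1
Gen 8: crossing 1x3. Both 1&2? no. Sum: -1
Gen 9: crossing 3x1. Both 1&2? no. Sum: -1
Gen 10: crossing 1x3. Both 1&2? no. Sum: -1
Gen 11: crossing 3x1. Both 1&2? no. Sum: -1
Gen 12: 2 over 1. Both 1&2? yes. Contrib: -1. Sum: -2
Gen 13: 1 over 2. Both 1&2? yes. Contrib: +1. Sum: -1
Gen 14: crossing 1x3. Both 1&2? no. Sum: -1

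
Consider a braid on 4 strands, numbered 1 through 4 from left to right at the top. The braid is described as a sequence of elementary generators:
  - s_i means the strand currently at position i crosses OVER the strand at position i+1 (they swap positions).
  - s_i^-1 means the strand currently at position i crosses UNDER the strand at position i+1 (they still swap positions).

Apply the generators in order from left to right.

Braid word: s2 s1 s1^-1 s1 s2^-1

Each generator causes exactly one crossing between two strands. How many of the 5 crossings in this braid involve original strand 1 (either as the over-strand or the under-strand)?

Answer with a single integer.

Gen 1: crossing 2x3. Involves strand 1? no. Count so far: 0
Gen 2: crossing 1x3. Involves strand 1? yes. Count so far: 1
Gen 3: crossing 3x1. Involves strand 1? yes. Count so far: 2
Gen 4: crossing 1x3. Involves strand 1? yes. Count so far: 3
Gen 5: crossing 1x2. Involves strand 1? yes. Count so far: 4

Answer: 4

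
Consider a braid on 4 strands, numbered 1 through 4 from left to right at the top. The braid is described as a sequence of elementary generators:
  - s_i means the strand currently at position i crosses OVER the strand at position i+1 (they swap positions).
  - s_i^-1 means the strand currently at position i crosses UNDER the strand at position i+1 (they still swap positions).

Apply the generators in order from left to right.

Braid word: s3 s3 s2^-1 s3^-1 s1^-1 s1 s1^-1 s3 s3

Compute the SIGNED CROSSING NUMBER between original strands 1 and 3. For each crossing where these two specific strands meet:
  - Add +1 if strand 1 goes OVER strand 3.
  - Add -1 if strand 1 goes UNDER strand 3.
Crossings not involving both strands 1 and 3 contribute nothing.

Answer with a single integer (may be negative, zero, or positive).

Gen 1: crossing 3x4. Both 1&3? no. Sum: 0
Gen 2: crossing 4x3. Both 1&3? no. Sum: 0
Gen 3: crossing 2x3. Both 1&3? no. Sum: 0
Gen 4: crossing 2x4. Both 1&3? no. Sum: 0
Gen 5: 1 under 3. Both 1&3? yes. Contrib: -1. Sum: -1
Gen 6: 3 over 1. Both 1&3? yes. Contrib: -1. Sum: -2
Gen 7: 1 under 3. Both 1&3? yes. Contrib: -1. Sum: -3
Gen 8: crossing 4x2. Both 1&3? no. Sum: -3
Gen 9: crossing 2x4. Both 1&3? no. Sum: -3

Answer: -3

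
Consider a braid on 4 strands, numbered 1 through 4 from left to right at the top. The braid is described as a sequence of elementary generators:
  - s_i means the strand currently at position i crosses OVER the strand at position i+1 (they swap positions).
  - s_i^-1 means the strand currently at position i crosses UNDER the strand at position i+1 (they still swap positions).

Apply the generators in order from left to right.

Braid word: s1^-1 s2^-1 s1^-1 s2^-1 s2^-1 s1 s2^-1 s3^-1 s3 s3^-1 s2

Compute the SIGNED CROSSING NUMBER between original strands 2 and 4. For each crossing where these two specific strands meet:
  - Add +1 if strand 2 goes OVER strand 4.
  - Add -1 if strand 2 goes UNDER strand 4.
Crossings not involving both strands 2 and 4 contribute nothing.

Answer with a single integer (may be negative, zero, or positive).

Gen 1: crossing 1x2. Both 2&4? no. Sum: 0
Gen 2: crossing 1x3. Both 2&4? no. Sum: 0
Gen 3: crossing 2x3. Both 2&4? no. Sum: 0
Gen 4: crossing 2x1. Both 2&4? no. Sum: 0
Gen 5: crossing 1x2. Both 2&4? no. Sum: 0
Gen 6: crossing 3x2. Both 2&4? no. Sum: 0
Gen 7: crossing 3x1. Both 2&4? no. Sum: 0
Gen 8: crossing 3x4. Both 2&4? no. Sum: 0
Gen 9: crossing 4x3. Both 2&4? no. Sum: 0
Gen 10: crossing 3x4. Both 2&4? no. Sum: 0
Gen 11: crossing 1x4. Both 2&4? no. Sum: 0

Answer: 0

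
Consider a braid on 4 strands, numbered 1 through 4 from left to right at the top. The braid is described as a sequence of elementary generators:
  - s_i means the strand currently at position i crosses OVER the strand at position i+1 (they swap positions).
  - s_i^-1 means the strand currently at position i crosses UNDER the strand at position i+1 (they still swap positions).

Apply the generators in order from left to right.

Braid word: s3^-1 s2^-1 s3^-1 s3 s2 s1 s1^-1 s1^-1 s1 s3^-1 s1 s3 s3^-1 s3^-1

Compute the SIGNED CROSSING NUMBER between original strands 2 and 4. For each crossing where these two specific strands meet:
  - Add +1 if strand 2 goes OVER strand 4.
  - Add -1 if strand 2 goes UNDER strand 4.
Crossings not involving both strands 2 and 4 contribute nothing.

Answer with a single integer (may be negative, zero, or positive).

Gen 1: crossing 3x4. Both 2&4? no. Sum: 0
Gen 2: 2 under 4. Both 2&4? yes. Contrib: -1. Sum: -1
Gen 3: crossing 2x3. Both 2&4? no. Sum: -1
Gen 4: crossing 3x2. Both 2&4? no. Sum: -1
Gen 5: 4 over 2. Both 2&4? yes. Contrib: -1. Sum: -2
Gen 6: crossing 1x2. Both 2&4? no. Sum: -2
Gen 7: crossing 2x1. Both 2&4? no. Sum: -2
Gen 8: crossing 1x2. Both 2&4? no. Sum: -2
Gen 9: crossing 2x1. Both 2&4? no. Sum: -2
Gen 10: crossing 4x3. Both 2&4? no. Sum: -2
Gen 11: crossing 1x2. Both 2&4? no. Sum: -2
Gen 12: crossing 3x4. Both 2&4? no. Sum: -2
Gen 13: crossing 4x3. Both 2&4? no. Sum: -2
Gen 14: crossing 3x4. Both 2&4? no. Sum: -2

Answer: -2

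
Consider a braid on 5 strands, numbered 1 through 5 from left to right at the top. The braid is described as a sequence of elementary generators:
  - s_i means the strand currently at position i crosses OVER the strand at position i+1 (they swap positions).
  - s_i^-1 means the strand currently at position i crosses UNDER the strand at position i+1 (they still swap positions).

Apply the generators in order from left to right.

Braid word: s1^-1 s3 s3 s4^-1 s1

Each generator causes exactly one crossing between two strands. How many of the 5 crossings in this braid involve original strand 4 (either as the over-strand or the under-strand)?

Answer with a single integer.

Answer: 3

Derivation:
Gen 1: crossing 1x2. Involves strand 4? no. Count so far: 0
Gen 2: crossing 3x4. Involves strand 4? yes. Count so far: 1
Gen 3: crossing 4x3. Involves strand 4? yes. Count so far: 2
Gen 4: crossing 4x5. Involves strand 4? yes. Count so far: 3
Gen 5: crossing 2x1. Involves strand 4? no. Count so far: 3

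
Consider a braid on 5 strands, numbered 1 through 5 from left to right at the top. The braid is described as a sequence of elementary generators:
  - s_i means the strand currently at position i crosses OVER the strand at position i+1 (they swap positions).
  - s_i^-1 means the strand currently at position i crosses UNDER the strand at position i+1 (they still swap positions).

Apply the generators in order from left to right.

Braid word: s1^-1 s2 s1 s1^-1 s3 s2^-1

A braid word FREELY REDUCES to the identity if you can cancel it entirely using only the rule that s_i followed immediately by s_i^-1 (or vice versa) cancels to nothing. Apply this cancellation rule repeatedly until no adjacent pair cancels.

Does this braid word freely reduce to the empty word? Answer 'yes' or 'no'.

Gen 1 (s1^-1): push. Stack: [s1^-1]
Gen 2 (s2): push. Stack: [s1^-1 s2]
Gen 3 (s1): push. Stack: [s1^-1 s2 s1]
Gen 4 (s1^-1): cancels prior s1. Stack: [s1^-1 s2]
Gen 5 (s3): push. Stack: [s1^-1 s2 s3]
Gen 6 (s2^-1): push. Stack: [s1^-1 s2 s3 s2^-1]
Reduced word: s1^-1 s2 s3 s2^-1

Answer: no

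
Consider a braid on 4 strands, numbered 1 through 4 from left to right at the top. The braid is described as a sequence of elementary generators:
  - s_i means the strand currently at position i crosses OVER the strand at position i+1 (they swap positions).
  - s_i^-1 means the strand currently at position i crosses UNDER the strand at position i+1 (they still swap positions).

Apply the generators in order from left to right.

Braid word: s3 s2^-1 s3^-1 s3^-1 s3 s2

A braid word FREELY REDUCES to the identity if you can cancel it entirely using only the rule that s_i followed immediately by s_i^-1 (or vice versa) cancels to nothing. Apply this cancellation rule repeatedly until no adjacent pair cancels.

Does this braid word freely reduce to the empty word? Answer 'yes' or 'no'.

Gen 1 (s3): push. Stack: [s3]
Gen 2 (s2^-1): push. Stack: [s3 s2^-1]
Gen 3 (s3^-1): push. Stack: [s3 s2^-1 s3^-1]
Gen 4 (s3^-1): push. Stack: [s3 s2^-1 s3^-1 s3^-1]
Gen 5 (s3): cancels prior s3^-1. Stack: [s3 s2^-1 s3^-1]
Gen 6 (s2): push. Stack: [s3 s2^-1 s3^-1 s2]
Reduced word: s3 s2^-1 s3^-1 s2

Answer: no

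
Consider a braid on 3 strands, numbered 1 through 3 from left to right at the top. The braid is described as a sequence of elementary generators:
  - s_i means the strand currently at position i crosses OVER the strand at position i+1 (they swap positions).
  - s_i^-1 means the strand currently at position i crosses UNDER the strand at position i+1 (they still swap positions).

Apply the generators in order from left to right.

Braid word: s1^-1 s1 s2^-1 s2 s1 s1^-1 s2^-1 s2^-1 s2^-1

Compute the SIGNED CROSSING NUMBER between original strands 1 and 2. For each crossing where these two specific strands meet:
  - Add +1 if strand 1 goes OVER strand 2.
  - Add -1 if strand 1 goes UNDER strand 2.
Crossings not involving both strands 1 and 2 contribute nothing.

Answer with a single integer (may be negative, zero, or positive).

Gen 1: 1 under 2. Both 1&2? yes. Contrib: -1. Sum: -1
Gen 2: 2 over 1. Both 1&2? yes. Contrib: -1. Sum: -2
Gen 3: crossing 2x3. Both 1&2? no. Sum: -2
Gen 4: crossing 3x2. Both 1&2? no. Sum: -2
Gen 5: 1 over 2. Both 1&2? yes. Contrib: +1. Sum: -1
Gen 6: 2 under 1. Both 1&2? yes. Contrib: +1. Sum: 0
Gen 7: crossing 2x3. Both 1&2? no. Sum: 0
Gen 8: crossing 3x2. Both 1&2? no. Sum: 0
Gen 9: crossing 2x3. Both 1&2? no. Sum: 0

Answer: 0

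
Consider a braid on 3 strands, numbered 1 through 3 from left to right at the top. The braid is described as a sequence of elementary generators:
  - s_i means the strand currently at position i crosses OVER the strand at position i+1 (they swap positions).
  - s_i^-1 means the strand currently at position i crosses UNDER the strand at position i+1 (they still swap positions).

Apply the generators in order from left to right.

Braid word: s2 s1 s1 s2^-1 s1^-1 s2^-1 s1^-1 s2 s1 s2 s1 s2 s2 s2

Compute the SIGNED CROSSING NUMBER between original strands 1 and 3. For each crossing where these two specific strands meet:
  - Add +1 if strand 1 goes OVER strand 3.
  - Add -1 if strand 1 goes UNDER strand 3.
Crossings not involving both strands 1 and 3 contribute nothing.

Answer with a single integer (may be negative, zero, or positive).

Answer: -1

Derivation:
Gen 1: crossing 2x3. Both 1&3? no. Sum: 0
Gen 2: 1 over 3. Both 1&3? yes. Contrib: +1. Sum: 1
Gen 3: 3 over 1. Both 1&3? yes. Contrib: -1. Sum: 0
Gen 4: crossing 3x2. Both 1&3? no. Sum: 0
Gen 5: crossing 1x2. Both 1&3? no. Sum: 0
Gen 6: 1 under 3. Both 1&3? yes. Contrib: -1. Sum: -1
Gen 7: crossing 2x3. Both 1&3? no. Sum: -1
Gen 8: crossing 2x1. Both 1&3? no. Sum: -1
Gen 9: 3 over 1. Both 1&3? yes. Contrib: -1. Sum: -2
Gen 10: crossing 3x2. Both 1&3? no. Sum: -2
Gen 11: crossing 1x2. Both 1&3? no. Sum: -2
Gen 12: 1 over 3. Both 1&3? yes. Contrib: +1. Sum: -1
Gen 13: 3 over 1. Both 1&3? yes. Contrib: -1. Sum: -2
Gen 14: 1 over 3. Both 1&3? yes. Contrib: +1. Sum: -1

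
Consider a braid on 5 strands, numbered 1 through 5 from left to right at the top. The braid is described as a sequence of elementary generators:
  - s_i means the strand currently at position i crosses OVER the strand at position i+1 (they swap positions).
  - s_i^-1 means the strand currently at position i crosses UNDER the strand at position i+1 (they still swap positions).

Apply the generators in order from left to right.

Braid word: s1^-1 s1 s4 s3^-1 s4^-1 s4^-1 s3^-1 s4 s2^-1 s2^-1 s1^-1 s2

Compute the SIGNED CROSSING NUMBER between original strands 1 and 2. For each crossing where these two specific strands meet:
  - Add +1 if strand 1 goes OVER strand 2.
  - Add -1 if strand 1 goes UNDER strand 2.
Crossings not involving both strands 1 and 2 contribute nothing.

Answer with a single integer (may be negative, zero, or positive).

Gen 1: 1 under 2. Both 1&2? yes. Contrib: -1. Sum: -1
Gen 2: 2 over 1. Both 1&2? yes. Contrib: -1. Sum: -2
Gen 3: crossing 4x5. Both 1&2? no. Sum: -2
Gen 4: crossing 3x5. Both 1&2? no. Sum: -2
Gen 5: crossing 3x4. Both 1&2? no. Sum: -2
Gen 6: crossing 4x3. Both 1&2? no. Sum: -2
Gen 7: crossing 5x3. Both 1&2? no. Sum: -2
Gen 8: crossing 5x4. Both 1&2? no. Sum: -2
Gen 9: crossing 2x3. Both 1&2? no. Sum: -2
Gen 10: crossing 3x2. Both 1&2? no. Sum: -2
Gen 11: 1 under 2. Both 1&2? yes. Contrib: -1. Sum: -3
Gen 12: crossing 1x3. Both 1&2? no. Sum: -3

Answer: -3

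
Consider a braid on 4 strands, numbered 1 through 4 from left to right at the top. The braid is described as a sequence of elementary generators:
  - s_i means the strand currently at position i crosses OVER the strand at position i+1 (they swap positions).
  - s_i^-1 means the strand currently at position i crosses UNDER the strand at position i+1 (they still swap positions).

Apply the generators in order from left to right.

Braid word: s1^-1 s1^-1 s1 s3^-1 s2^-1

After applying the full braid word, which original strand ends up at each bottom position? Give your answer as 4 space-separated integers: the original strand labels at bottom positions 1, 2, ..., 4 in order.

Gen 1 (s1^-1): strand 1 crosses under strand 2. Perm now: [2 1 3 4]
Gen 2 (s1^-1): strand 2 crosses under strand 1. Perm now: [1 2 3 4]
Gen 3 (s1): strand 1 crosses over strand 2. Perm now: [2 1 3 4]
Gen 4 (s3^-1): strand 3 crosses under strand 4. Perm now: [2 1 4 3]
Gen 5 (s2^-1): strand 1 crosses under strand 4. Perm now: [2 4 1 3]

Answer: 2 4 1 3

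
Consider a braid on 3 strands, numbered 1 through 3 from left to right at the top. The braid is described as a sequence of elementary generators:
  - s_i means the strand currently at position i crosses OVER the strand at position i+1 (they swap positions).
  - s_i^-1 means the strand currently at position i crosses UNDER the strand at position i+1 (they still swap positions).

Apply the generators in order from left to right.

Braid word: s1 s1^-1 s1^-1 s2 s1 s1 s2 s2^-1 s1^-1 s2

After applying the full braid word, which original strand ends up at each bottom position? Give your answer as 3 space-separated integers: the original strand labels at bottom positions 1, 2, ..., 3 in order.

Gen 1 (s1): strand 1 crosses over strand 2. Perm now: [2 1 3]
Gen 2 (s1^-1): strand 2 crosses under strand 1. Perm now: [1 2 3]
Gen 3 (s1^-1): strand 1 crosses under strand 2. Perm now: [2 1 3]
Gen 4 (s2): strand 1 crosses over strand 3. Perm now: [2 3 1]
Gen 5 (s1): strand 2 crosses over strand 3. Perm now: [3 2 1]
Gen 6 (s1): strand 3 crosses over strand 2. Perm now: [2 3 1]
Gen 7 (s2): strand 3 crosses over strand 1. Perm now: [2 1 3]
Gen 8 (s2^-1): strand 1 crosses under strand 3. Perm now: [2 3 1]
Gen 9 (s1^-1): strand 2 crosses under strand 3. Perm now: [3 2 1]
Gen 10 (s2): strand 2 crosses over strand 1. Perm now: [3 1 2]

Answer: 3 1 2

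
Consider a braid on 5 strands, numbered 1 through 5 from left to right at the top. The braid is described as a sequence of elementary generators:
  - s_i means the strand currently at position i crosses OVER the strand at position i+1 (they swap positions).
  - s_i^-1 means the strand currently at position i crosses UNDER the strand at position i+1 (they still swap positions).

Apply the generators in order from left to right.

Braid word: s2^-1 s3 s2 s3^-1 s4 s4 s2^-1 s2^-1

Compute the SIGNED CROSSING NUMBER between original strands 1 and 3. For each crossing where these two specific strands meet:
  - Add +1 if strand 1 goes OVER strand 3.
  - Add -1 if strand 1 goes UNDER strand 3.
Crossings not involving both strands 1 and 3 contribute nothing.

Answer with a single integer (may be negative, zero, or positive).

Answer: 0

Derivation:
Gen 1: crossing 2x3. Both 1&3? no. Sum: 0
Gen 2: crossing 2x4. Both 1&3? no. Sum: 0
Gen 3: crossing 3x4. Both 1&3? no. Sum: 0
Gen 4: crossing 3x2. Both 1&3? no. Sum: 0
Gen 5: crossing 3x5. Both 1&3? no. Sum: 0
Gen 6: crossing 5x3. Both 1&3? no. Sum: 0
Gen 7: crossing 4x2. Both 1&3? no. Sum: 0
Gen 8: crossing 2x4. Both 1&3? no. Sum: 0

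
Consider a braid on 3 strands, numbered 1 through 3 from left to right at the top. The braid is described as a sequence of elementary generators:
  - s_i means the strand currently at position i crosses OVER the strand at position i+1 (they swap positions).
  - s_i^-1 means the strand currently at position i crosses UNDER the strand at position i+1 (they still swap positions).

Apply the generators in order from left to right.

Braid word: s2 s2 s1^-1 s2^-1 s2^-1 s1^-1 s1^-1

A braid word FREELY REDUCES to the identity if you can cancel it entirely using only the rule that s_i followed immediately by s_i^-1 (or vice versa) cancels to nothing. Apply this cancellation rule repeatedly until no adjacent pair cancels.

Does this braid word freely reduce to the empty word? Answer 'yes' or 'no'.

Gen 1 (s2): push. Stack: [s2]
Gen 2 (s2): push. Stack: [s2 s2]
Gen 3 (s1^-1): push. Stack: [s2 s2 s1^-1]
Gen 4 (s2^-1): push. Stack: [s2 s2 s1^-1 s2^-1]
Gen 5 (s2^-1): push. Stack: [s2 s2 s1^-1 s2^-1 s2^-1]
Gen 6 (s1^-1): push. Stack: [s2 s2 s1^-1 s2^-1 s2^-1 s1^-1]
Gen 7 (s1^-1): push. Stack: [s2 s2 s1^-1 s2^-1 s2^-1 s1^-1 s1^-1]
Reduced word: s2 s2 s1^-1 s2^-1 s2^-1 s1^-1 s1^-1

Answer: no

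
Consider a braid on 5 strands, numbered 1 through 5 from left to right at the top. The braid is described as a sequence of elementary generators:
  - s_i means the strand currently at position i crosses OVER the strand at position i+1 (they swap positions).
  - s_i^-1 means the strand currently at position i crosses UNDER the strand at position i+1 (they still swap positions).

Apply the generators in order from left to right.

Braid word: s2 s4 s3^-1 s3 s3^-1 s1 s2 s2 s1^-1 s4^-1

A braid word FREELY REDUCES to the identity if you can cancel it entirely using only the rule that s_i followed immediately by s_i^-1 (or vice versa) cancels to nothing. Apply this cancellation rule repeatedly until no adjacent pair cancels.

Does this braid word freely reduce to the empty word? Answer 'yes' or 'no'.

Answer: no

Derivation:
Gen 1 (s2): push. Stack: [s2]
Gen 2 (s4): push. Stack: [s2 s4]
Gen 3 (s3^-1): push. Stack: [s2 s4 s3^-1]
Gen 4 (s3): cancels prior s3^-1. Stack: [s2 s4]
Gen 5 (s3^-1): push. Stack: [s2 s4 s3^-1]
Gen 6 (s1): push. Stack: [s2 s4 s3^-1 s1]
Gen 7 (s2): push. Stack: [s2 s4 s3^-1 s1 s2]
Gen 8 (s2): push. Stack: [s2 s4 s3^-1 s1 s2 s2]
Gen 9 (s1^-1): push. Stack: [s2 s4 s3^-1 s1 s2 s2 s1^-1]
Gen 10 (s4^-1): push. Stack: [s2 s4 s3^-1 s1 s2 s2 s1^-1 s4^-1]
Reduced word: s2 s4 s3^-1 s1 s2 s2 s1^-1 s4^-1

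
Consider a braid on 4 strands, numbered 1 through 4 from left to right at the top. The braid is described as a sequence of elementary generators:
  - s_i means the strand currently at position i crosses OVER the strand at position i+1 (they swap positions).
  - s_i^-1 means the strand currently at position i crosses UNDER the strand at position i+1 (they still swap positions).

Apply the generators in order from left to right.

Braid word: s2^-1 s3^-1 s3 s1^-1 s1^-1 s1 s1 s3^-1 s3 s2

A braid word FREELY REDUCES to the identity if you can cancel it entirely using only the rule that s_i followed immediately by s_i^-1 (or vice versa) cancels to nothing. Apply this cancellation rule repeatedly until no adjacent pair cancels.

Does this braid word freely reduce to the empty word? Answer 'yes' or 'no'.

Answer: yes

Derivation:
Gen 1 (s2^-1): push. Stack: [s2^-1]
Gen 2 (s3^-1): push. Stack: [s2^-1 s3^-1]
Gen 3 (s3): cancels prior s3^-1. Stack: [s2^-1]
Gen 4 (s1^-1): push. Stack: [s2^-1 s1^-1]
Gen 5 (s1^-1): push. Stack: [s2^-1 s1^-1 s1^-1]
Gen 6 (s1): cancels prior s1^-1. Stack: [s2^-1 s1^-1]
Gen 7 (s1): cancels prior s1^-1. Stack: [s2^-1]
Gen 8 (s3^-1): push. Stack: [s2^-1 s3^-1]
Gen 9 (s3): cancels prior s3^-1. Stack: [s2^-1]
Gen 10 (s2): cancels prior s2^-1. Stack: []
Reduced word: (empty)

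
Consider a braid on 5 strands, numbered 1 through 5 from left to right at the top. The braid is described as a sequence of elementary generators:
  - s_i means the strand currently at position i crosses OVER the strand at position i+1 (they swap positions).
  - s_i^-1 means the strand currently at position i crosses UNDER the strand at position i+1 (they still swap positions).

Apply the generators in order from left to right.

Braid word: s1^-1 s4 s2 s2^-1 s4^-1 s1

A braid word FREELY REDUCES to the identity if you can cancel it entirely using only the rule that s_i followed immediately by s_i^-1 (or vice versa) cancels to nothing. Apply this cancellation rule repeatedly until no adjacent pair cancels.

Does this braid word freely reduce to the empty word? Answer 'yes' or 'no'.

Gen 1 (s1^-1): push. Stack: [s1^-1]
Gen 2 (s4): push. Stack: [s1^-1 s4]
Gen 3 (s2): push. Stack: [s1^-1 s4 s2]
Gen 4 (s2^-1): cancels prior s2. Stack: [s1^-1 s4]
Gen 5 (s4^-1): cancels prior s4. Stack: [s1^-1]
Gen 6 (s1): cancels prior s1^-1. Stack: []
Reduced word: (empty)

Answer: yes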